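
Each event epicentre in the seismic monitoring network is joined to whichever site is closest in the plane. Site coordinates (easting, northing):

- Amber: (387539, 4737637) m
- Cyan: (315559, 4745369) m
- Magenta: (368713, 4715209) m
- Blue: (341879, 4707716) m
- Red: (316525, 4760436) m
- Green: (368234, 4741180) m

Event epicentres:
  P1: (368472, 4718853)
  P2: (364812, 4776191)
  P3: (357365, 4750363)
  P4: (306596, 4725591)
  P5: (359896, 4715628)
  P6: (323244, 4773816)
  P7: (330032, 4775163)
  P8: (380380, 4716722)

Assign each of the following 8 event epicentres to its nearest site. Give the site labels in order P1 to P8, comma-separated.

Magenta, Green, Green, Cyan, Magenta, Red, Red, Magenta

P1 → Magenta (d²=13336817.00)
P2 → Green (d²=1237480205.00)
P3 → Green (d²=202462650.00)
P4 → Cyan (d²=471504653.00)
P5 → Magenta (d²=77915050.00)
P6 → Red (d²=224169361.00)
P7 → Red (d²=399323578.00)
P8 → Magenta (d²=138408058.00)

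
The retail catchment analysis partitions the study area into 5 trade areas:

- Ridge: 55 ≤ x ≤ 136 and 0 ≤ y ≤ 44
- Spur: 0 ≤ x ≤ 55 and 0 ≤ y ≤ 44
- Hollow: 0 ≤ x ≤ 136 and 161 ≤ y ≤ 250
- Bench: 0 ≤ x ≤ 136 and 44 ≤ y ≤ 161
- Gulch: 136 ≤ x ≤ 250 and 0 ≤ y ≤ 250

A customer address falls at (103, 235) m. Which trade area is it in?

The point has x = 103 and y = 235.
Only Hollow satisfies 0 ≤ x ≤ 136 and 161 ≤ y ≤ 250.

Hollow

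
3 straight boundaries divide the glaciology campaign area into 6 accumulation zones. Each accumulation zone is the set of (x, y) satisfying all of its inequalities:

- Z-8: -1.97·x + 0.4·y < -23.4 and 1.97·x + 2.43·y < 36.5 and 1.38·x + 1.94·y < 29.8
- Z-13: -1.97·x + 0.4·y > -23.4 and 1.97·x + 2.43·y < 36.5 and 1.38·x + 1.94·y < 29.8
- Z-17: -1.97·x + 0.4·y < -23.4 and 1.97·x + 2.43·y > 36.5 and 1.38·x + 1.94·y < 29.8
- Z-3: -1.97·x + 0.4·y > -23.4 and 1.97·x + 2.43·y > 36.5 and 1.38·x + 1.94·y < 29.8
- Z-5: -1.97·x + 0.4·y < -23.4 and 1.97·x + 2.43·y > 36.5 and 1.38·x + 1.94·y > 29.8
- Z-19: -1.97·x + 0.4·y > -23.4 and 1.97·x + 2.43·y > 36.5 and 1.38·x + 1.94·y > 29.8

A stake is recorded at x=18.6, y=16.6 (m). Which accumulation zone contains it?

-1.97·18.6 + 0.4·16.6 = -30.002, which is < -23.4
1.97·18.6 + 2.43·16.6 = 76.980, which is > 36.5
1.38·18.6 + 1.94·16.6 = 57.872, which is > 29.8
This sign pattern matches Z-5.

Z-5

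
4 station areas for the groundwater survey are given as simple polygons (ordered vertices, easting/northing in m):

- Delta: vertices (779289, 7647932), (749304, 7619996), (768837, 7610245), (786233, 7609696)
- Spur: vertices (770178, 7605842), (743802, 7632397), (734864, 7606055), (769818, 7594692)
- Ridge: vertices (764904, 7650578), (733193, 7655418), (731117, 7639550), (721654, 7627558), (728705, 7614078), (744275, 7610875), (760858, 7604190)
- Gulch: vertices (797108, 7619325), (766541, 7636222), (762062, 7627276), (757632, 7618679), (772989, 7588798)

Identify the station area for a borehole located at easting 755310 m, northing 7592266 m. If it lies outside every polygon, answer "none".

Cast a ray rightward from (755310, 7592266). For each polygon, the edges (by vertex number in listed order) whose endpoints lie on opposite sides of northing = 7592266, where each meets that height, and whether that is right or left of the point:
Delta: no edge straddles that height → 0 crossings.
Spur: no edge straddles that height → 0 crossings.
Ridge: no edge straddles that height → 0 crossings.
Gulch: 4–5 at easting≈771206.7 (right), 5–1 at easting≈775729.0 (right) → 2 crossings.
All counts are even, so the point lies outside every listed polygon.

none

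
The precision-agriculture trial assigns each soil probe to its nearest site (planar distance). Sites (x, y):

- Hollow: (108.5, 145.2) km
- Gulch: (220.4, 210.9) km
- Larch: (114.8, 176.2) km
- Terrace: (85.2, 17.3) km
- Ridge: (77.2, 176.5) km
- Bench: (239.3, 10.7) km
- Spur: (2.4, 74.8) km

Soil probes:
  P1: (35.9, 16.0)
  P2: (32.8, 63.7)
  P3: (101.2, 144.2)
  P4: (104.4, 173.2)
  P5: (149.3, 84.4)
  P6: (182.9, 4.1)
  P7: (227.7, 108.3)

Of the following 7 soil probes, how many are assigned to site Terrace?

1

P1 → Terrace
P2 → Spur
P3 → Hollow
P4 → Larch
P5 → Hollow
P6 → Bench
P7 → Bench
1 of the 7 goes to Terrace.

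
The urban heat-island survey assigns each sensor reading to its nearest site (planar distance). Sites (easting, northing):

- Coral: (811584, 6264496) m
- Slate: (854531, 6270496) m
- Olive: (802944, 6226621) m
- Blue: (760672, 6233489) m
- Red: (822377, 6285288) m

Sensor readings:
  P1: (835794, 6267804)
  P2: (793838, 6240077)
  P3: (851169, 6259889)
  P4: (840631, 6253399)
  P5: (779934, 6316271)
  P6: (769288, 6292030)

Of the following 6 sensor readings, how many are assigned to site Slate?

P1 → Slate
P2 → Olive
P3 → Slate
P4 → Slate
P5 → Red
P6 → Coral
3 of the 6 go to Slate.

3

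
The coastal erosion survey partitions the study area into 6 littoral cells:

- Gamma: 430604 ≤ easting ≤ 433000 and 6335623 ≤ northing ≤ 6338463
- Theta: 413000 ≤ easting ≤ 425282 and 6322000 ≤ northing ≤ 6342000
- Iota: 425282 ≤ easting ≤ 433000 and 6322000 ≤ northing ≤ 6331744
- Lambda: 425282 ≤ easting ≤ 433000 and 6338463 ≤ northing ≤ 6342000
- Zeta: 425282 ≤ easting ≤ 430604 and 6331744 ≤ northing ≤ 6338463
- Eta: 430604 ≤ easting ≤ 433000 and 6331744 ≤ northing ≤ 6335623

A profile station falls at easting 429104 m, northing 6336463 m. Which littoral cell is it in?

The point has easting = 429104 and northing = 6336463.
Only Zeta satisfies 425282 ≤ easting ≤ 430604 and 6331744 ≤ northing ≤ 6338463.

Zeta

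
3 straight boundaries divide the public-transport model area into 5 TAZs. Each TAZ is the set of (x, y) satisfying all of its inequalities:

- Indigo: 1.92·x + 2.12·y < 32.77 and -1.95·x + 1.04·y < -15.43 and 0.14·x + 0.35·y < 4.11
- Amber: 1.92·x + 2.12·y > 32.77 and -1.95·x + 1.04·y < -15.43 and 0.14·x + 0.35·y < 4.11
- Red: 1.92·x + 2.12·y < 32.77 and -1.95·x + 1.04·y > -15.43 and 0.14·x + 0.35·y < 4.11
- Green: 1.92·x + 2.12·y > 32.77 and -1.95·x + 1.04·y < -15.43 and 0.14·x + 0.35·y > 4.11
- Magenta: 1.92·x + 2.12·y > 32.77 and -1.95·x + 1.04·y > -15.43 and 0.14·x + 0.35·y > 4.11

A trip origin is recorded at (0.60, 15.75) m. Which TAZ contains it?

Magenta

1.92·0.60 + 2.12·15.75 = 34.542, which is > 32.77
-1.95·0.60 + 1.04·15.75 = 15.210, which is > -15.43
0.14·0.60 + 0.35·15.75 = 5.596, which is > 4.11
This sign pattern matches Magenta.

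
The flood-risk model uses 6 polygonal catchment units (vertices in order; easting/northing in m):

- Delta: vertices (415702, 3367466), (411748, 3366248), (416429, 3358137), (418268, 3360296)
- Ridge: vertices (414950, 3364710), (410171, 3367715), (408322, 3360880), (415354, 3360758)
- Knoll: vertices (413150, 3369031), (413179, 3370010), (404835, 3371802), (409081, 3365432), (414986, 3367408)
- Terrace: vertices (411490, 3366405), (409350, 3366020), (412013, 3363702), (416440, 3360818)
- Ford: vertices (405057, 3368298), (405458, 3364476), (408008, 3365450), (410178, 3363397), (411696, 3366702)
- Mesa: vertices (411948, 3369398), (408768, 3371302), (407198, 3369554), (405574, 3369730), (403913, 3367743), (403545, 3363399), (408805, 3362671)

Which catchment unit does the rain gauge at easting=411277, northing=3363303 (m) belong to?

Cast a ray rightward from (411277, 3363303). For each polygon, the edges (by vertex number in listed order) whose endpoints lie on opposite sides of northing = 3363303, where each meets that height, and whether that is right or left of the point:
Delta: 2–3 at easting≈413447.6 (right), 4–1 at easting≈417191.9 (right) → 2 crossings.
Ridge: 2–3 at easting≈408977.5 (left), 4–1 at easting≈415093.8 (right) → 1 crossing.
Knoll: no edge straddles that height → 0 crossings.
Terrace: 3–4 at easting≈412625.5 (right), 4–1 at easting≈414238.3 (right) → 2 crossings.
Ford: no edge straddles that height → 0 crossings.
Mesa: 6–7 at easting≈404238.6 (left), 7–1 at easting≈409100.3 (left) → 0 crossings.
Only Ridge has an odd count, so the point is inside Ridge.

Ridge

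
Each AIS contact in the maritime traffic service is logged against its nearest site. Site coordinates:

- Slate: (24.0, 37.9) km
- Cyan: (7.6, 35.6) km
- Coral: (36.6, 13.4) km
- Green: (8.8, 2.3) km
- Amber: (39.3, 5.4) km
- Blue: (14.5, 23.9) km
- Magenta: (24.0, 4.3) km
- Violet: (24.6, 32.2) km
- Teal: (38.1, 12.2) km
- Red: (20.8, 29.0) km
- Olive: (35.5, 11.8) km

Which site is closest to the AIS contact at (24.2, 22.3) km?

Red

Squared distances to each site:
Slate: 243.400; Cyan: 452.450; Coral: 232.970; Green: 637.160; Amber: 513.620; Blue: 96.650; Magenta: 324.040; Violet: 98.170; Teal: 295.220; Red: 56.450; Olive: 237.940.
Minimum at Red.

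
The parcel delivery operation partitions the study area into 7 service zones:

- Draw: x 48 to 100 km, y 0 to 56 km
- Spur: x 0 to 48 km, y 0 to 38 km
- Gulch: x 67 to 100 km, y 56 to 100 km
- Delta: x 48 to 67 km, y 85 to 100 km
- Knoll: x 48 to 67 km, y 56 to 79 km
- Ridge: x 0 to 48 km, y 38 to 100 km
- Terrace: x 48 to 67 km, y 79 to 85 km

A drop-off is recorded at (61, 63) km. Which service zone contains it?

The point has x = 61 and y = 63.
Only Knoll satisfies 48 ≤ x ≤ 67 and 56 ≤ y ≤ 79.

Knoll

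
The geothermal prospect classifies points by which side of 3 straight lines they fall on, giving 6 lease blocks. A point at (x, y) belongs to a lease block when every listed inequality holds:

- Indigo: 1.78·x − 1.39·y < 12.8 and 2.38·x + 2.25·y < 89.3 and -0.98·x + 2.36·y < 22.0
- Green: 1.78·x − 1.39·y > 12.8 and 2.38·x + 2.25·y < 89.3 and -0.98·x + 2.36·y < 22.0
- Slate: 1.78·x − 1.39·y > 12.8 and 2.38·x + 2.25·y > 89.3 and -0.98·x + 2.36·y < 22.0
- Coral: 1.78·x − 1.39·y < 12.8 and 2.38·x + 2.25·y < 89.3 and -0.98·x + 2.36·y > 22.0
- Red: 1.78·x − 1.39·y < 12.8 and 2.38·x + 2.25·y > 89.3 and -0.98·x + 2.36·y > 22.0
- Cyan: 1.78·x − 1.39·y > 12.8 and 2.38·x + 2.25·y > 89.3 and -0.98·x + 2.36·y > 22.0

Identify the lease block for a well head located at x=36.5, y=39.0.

Red

1.78·36.5 − 1.39·39.0 = 10.760, which is < 12.8
2.38·36.5 + 2.25·39.0 = 174.620, which is > 89.3
-0.98·36.5 + 2.36·39.0 = 56.270, which is > 22.0
This sign pattern matches Red.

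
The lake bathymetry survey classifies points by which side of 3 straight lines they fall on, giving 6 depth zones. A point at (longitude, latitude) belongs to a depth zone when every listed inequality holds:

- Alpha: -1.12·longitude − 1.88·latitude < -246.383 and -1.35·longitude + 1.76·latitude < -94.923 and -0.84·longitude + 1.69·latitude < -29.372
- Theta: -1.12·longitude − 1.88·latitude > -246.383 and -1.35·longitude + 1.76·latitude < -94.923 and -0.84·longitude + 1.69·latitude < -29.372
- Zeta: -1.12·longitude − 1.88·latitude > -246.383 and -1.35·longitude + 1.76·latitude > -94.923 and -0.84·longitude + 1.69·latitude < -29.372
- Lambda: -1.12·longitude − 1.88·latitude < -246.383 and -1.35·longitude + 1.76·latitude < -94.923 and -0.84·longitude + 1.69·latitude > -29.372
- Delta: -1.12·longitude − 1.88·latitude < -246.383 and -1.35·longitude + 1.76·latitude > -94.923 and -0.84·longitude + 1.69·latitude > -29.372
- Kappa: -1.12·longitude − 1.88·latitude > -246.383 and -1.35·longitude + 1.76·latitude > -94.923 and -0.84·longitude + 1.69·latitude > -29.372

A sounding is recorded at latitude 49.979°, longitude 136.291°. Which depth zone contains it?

Alpha

-1.12·136.291 − 1.88·49.979 = -246.606, which is < -246.383
-1.35·136.291 + 1.76·49.979 = -96.030, which is < -94.923
-0.84·136.291 + 1.69·49.979 = -30.020, which is < -29.372
This sign pattern matches Alpha.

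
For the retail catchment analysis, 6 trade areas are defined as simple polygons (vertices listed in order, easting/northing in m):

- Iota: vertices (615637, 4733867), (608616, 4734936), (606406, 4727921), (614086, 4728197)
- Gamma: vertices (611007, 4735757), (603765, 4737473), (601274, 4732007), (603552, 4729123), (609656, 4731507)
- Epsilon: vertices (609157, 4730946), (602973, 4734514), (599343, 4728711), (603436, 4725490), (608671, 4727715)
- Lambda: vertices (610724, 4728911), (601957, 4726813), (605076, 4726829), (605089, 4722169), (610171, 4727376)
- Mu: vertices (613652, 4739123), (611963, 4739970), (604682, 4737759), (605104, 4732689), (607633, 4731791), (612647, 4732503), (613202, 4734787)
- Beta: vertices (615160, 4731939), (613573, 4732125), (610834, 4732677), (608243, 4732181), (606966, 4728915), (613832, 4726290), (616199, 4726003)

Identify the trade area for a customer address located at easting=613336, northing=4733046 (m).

Cast a ray rightward from (613336, 4733046). For each polygon, the edges (by vertex number in listed order) whose endpoints lie on opposite sides of northing = 4733046, where each meets that height, and whether that is right or left of the point:
Iota: 2–3 at easting≈608020.6 (left), 4–1 at easting≈615412.4 (right) → 1 crossing.
Gamma: 2–3 at easting≈601747.5 (left), 5–1 at easting≈610145.2 (left) → 0 crossings.
Epsilon: 1–2 at easting≈605517.3 (left), 2–3 at easting≈602054.7 (left) → 0 crossings.
Lambda: no edge straddles that height → 0 crossings.
Mu: 3–4 at easting≈605074.3 (left), 6–7 at easting≈612778.9 (left) → 0 crossings.
Beta: no edge straddles that height → 0 crossings.
Only Iota has an odd count, so the point is inside Iota.

Iota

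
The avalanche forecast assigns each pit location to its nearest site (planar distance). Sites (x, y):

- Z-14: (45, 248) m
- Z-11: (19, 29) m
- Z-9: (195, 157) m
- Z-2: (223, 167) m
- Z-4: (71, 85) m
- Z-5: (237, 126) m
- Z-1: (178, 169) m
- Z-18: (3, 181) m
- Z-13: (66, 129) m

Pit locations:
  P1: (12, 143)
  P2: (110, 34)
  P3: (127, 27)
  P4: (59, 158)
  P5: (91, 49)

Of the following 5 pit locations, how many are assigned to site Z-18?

P1 → Z-18
P2 → Z-4
P3 → Z-4
P4 → Z-13
P5 → Z-4
1 of the 5 goes to Z-18.

1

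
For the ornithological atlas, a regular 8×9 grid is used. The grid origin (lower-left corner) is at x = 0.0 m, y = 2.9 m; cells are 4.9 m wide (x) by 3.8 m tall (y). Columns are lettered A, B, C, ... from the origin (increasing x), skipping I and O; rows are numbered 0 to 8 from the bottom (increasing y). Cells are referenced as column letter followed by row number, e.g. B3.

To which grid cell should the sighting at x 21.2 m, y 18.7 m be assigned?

Column index: ⌊(21.2 − 0.0) / 4.9⌋ = ⌊4.327⌋ = 4 → column E
Row offset from origin: ⌊(18.7 − 2.9) / 3.8⌋ = ⌊4.158⌋ = 4 → row 4

E4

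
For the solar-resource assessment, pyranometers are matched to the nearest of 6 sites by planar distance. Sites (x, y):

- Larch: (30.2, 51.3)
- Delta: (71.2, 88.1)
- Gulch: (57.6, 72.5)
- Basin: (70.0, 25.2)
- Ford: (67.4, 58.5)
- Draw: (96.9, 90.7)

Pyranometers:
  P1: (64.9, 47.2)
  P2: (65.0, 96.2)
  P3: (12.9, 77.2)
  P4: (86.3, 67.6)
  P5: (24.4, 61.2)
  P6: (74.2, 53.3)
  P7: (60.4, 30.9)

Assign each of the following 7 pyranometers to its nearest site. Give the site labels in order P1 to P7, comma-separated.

P1 → Ford (d²=133.94)
P2 → Delta (d²=104.05)
P3 → Larch (d²=970.10)
P4 → Ford (d²=440.02)
P5 → Larch (d²=131.65)
P6 → Ford (d²=73.28)
P7 → Basin (d²=124.65)

Ford, Delta, Larch, Ford, Larch, Ford, Basin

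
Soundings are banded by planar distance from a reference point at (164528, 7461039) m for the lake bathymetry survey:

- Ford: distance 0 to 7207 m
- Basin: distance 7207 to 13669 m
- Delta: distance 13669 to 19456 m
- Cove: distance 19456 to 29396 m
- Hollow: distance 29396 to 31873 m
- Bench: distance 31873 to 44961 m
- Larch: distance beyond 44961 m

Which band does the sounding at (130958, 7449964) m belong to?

Distance = √((130958−164528)² + (7449964−7461039)²) = √(1126944900.000 + 122655625.000) = 35349.689 m.
31873 ≤ 35349.689 < 44961 → Bench.

Bench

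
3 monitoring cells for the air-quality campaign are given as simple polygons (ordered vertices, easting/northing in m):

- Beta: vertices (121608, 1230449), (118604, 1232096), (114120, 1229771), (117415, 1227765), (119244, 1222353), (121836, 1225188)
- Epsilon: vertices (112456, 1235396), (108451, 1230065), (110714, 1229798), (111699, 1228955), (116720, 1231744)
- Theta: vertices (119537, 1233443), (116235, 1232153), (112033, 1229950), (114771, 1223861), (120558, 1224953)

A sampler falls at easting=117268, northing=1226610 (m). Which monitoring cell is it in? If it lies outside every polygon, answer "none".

Theta

Cast a ray rightward from (117268, 1226610). For each polygon, the edges (by vertex number in listed order) whose endpoints lie on opposite sides of northing = 1226610, where each meets that height, and whether that is right or left of the point:
Beta: 4–5 at easting≈117805.3 (right), 6–1 at easting≈121774.4 (right) → 2 crossings.
Epsilon: no edge straddles that height → 0 crossings.
Theta: 3–4 at easting≈113534.9 (left), 5–1 at easting≈120358.7 (right) → 1 crossing.
Only Theta has an odd count, so the point is inside Theta.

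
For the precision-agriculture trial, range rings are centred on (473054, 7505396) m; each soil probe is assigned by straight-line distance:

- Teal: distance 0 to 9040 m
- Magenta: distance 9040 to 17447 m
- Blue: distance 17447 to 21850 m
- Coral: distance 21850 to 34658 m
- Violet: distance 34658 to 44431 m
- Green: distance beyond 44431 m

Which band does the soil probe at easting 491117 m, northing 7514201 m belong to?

Blue

Distance = √((491117−473054)² + (7514201−7505396)²) = √(326271969.000 + 77528025.000) = 20094.775 m.
17447 ≤ 20094.775 < 21850 → Blue.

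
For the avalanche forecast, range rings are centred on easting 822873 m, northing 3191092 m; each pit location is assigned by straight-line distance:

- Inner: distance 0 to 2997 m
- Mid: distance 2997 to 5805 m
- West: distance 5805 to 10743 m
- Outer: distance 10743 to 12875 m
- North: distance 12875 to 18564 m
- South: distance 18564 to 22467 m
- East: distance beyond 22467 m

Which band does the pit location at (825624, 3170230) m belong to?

South

Distance = √((825624−822873)² + (3170230−3191092)²) = √(7568001.000 + 435223044.000) = 21042.601 m.
18564 ≤ 21042.601 < 22467 → South.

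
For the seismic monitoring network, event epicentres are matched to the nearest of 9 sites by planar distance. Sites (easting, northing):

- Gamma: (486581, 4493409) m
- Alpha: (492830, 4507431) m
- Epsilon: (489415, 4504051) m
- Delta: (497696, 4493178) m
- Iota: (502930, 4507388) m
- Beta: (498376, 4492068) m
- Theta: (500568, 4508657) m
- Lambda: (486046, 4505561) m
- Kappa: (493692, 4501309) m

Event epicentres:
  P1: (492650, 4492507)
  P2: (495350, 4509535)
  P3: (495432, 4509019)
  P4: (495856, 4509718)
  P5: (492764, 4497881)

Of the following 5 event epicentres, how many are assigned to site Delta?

1

P1 → Delta
P2 → Alpha
P3 → Alpha
P4 → Alpha
P5 → Kappa
1 of the 5 goes to Delta.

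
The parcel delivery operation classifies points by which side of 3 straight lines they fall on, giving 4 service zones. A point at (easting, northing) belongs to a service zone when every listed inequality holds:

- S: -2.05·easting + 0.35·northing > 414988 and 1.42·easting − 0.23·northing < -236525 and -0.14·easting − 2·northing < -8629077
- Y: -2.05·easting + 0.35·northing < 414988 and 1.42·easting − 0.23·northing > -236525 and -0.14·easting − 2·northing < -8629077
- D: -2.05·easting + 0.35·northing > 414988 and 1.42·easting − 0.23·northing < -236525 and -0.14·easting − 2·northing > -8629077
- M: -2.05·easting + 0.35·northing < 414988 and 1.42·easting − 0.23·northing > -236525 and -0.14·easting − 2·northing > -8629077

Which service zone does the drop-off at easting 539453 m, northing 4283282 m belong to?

-2.05·539453 + 0.35·4283282 = 393270.050, which is < 414988
1.42·539453 − 0.23·4283282 = -219131.600, which is > -236525
-0.14·539453 − 2·4283282 = -8642087.420, which is < -8629077
This sign pattern matches Y.

Y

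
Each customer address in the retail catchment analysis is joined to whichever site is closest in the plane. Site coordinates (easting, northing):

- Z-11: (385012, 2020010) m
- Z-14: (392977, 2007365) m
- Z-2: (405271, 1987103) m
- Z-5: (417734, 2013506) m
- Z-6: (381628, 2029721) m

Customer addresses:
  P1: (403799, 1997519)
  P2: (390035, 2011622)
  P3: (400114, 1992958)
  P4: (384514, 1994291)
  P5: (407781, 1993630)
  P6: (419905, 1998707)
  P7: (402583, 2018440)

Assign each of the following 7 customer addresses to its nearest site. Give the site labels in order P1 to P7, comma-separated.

Z-2, Z-14, Z-2, Z-14, Z-2, Z-5, Z-14

P1 → Z-2 (d²=110659840.00)
P2 → Z-14 (d²=26777413.00)
P3 → Z-2 (d²=60875674.00)
P4 → Z-14 (d²=242551845.00)
P5 → Z-2 (d²=48901829.00)
P6 → Z-5 (d²=223723642.00)
P7 → Z-14 (d²=214930861.00)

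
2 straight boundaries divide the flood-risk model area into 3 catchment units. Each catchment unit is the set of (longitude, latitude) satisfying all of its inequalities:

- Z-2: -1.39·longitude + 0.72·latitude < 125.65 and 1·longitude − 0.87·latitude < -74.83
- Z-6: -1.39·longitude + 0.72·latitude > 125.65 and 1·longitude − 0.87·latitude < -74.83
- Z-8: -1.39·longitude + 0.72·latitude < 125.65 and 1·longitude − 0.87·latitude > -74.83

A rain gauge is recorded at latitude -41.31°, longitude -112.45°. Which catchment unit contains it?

Z-6

-1.39·-112.45 + 0.72·-41.31 = 126.562, which is > 125.65
1·-112.45 − 0.87·-41.31 = -76.510, which is < -74.83
This sign pattern matches Z-6.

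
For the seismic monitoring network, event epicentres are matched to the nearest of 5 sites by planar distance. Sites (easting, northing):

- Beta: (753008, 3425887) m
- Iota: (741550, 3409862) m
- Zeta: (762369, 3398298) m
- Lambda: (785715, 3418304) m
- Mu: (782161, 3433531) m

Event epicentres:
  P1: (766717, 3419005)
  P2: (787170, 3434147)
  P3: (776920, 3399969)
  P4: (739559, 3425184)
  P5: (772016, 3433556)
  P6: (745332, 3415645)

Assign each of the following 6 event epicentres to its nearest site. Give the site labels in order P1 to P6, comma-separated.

P1 → Beta (d²=235298605.00)
P2 → Mu (d²=25469537.00)
P3 → Zeta (d²=214523842.00)
P4 → Beta (d²=181369810.00)
P5 → Mu (d²=102921650.00)
P6 → Iota (d²=47746613.00)

Beta, Mu, Zeta, Beta, Mu, Iota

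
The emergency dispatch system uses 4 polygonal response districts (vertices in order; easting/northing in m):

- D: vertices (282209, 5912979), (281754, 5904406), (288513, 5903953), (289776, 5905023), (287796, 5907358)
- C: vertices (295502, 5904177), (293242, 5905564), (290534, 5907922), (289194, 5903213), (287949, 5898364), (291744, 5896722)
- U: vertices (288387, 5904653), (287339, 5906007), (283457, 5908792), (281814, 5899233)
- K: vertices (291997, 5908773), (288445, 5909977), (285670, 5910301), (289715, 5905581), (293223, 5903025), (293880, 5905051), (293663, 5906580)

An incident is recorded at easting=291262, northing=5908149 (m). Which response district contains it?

K

Cast a ray rightward from (291262, 5908149). For each polygon, the edges (by vertex number in listed order) whose endpoints lie on opposite sides of northing = 5908149, where each meets that height, and whether that is right or left of the point:
D: 1–2 at easting≈281952.7 (left), 5–1 at easting≈287009.8 (left) → 0 crossings.
C: no edge straddles that height → 0 crossings.
U: 2–3 at easting≈284353.3 (left), 3–4 at easting≈283346.5 (left) → 0 crossings.
K: 3–4 at easting≈287514.2 (left), 7–1 at easting≈292471.0 (right) → 1 crossing.
Only K has an odd count, so the point is inside K.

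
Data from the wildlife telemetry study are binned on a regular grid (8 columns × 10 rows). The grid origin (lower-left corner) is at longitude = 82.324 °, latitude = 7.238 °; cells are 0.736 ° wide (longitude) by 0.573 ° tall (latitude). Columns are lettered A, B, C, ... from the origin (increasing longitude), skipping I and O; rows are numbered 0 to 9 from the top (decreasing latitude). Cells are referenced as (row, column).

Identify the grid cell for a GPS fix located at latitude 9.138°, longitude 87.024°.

(6, G)

Column index: ⌊(87.024 − 82.324) / 0.736⌋ = ⌊6.386⌋ = 6 → column G
Row offset from origin: ⌊(9.138 − 7.238) / 0.573⌋ = ⌊3.316⌋ = 3 → row 6 (counted from top)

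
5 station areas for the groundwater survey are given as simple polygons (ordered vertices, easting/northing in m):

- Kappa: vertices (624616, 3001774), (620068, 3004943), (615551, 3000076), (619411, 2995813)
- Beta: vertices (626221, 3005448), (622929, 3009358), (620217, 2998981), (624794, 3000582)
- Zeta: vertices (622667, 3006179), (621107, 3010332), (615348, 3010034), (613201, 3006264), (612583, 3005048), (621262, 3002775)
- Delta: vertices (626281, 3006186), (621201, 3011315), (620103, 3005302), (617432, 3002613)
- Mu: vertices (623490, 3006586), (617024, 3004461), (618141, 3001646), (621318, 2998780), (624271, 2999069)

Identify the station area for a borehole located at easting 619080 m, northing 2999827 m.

Cast a ray rightward from (619080, 2999827). For each polygon, the edges (by vertex number in listed order) whose endpoints lie on opposite sides of northing = 2999827, where each meets that height, and whether that is right or left of the point:
Kappa: 3–4 at easting≈615776.5 (left), 4–1 at easting≈622915.9 (right) → 1 crossing.
Beta: 2–3 at easting≈620438.1 (right), 3–4 at easting≈622635.6 (right) → 2 crossings.
Zeta: no edge straddles that height → 0 crossings.
Delta: no edge straddles that height → 0 crossings.
Mu: 3–4 at easting≈620157.4 (right), 5–1 at easting≈624192.2 (right) → 2 crossings.
Only Kappa has an odd count, so the point is inside Kappa.

Kappa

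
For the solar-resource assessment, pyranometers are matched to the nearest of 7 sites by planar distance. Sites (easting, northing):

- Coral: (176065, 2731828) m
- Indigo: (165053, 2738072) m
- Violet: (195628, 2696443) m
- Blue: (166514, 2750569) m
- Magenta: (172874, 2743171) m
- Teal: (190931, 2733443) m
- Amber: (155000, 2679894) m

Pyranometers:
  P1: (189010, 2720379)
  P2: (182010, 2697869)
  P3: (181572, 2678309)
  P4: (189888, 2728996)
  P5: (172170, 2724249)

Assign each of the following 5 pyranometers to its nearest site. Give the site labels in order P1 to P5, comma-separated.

P1 → Teal (d²=174358337.00)
P2 → Violet (d²=187483400.00)
P3 → Violet (d²=526413092.00)
P4 → Teal (d²=20863658.00)
P5 → Coral (d²=72612266.00)

Teal, Violet, Violet, Teal, Coral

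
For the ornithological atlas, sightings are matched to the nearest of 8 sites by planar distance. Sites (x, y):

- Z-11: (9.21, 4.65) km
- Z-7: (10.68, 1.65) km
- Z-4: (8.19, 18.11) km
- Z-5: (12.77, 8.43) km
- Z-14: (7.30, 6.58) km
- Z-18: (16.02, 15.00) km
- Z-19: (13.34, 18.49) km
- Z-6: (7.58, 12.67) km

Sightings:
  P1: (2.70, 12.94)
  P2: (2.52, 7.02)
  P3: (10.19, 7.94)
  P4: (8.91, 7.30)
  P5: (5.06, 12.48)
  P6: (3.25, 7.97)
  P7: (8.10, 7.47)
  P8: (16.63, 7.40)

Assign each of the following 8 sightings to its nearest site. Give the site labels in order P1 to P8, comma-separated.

Z-6, Z-14, Z-5, Z-14, Z-6, Z-14, Z-14, Z-5

P1 → Z-6 (d²=23.89)
P2 → Z-14 (d²=23.04)
P3 → Z-5 (d²=6.90)
P4 → Z-14 (d²=3.11)
P5 → Z-6 (d²=6.39)
P6 → Z-14 (d²=18.33)
P7 → Z-14 (d²=1.43)
P8 → Z-5 (d²=15.96)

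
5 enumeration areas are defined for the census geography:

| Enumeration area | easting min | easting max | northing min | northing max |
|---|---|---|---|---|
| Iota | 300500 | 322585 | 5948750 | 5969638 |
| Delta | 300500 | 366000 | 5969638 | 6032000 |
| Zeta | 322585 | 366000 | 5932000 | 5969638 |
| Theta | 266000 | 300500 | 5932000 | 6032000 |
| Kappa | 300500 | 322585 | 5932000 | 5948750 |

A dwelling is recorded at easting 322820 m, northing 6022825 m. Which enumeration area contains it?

Delta

The point has easting = 322820 and northing = 6022825.
Only Delta satisfies 300500 ≤ easting ≤ 366000 and 5969638 ≤ northing ≤ 6032000.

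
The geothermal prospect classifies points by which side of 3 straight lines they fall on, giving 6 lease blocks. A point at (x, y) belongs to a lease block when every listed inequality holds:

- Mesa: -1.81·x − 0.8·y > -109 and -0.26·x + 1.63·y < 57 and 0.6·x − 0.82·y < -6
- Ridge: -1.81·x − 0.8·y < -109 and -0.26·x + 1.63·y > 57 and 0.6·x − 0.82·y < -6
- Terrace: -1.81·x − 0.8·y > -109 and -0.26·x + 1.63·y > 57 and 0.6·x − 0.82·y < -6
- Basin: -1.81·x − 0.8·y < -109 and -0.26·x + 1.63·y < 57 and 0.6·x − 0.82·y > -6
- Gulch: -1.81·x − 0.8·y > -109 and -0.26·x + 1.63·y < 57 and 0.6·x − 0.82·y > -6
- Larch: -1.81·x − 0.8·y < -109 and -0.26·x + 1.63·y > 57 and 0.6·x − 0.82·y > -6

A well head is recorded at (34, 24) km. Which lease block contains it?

Gulch

-1.81·34 − 0.8·24 = -80.740, which is > -109
-0.26·34 + 1.63·24 = 30.280, which is < 57
0.6·34 − 0.82·24 = 0.720, which is > -6
This sign pattern matches Gulch.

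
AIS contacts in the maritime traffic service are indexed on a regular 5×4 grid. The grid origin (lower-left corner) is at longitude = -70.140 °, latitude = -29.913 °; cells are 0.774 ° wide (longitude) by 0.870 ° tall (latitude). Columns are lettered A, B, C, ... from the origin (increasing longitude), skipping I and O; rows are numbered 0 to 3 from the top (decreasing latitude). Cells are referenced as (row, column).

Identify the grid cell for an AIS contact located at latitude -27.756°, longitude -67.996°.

(1, C)

Column index: ⌊(-67.996 − -70.140) / 0.774⌋ = ⌊2.770⌋ = 2 → column C
Row offset from origin: ⌊(-27.756 − -29.913) / 0.870⌋ = ⌊2.479⌋ = 2 → row 1 (counted from top)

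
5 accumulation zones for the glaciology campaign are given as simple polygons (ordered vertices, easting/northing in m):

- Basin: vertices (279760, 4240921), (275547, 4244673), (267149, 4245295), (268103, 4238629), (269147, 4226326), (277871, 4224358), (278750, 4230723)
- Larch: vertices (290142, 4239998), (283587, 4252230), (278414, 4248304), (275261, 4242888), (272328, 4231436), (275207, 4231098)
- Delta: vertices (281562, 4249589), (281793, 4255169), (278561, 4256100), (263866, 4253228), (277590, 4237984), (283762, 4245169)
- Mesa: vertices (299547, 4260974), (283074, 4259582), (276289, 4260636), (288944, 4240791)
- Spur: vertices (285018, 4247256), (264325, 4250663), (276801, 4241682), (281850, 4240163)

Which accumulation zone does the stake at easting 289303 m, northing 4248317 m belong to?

Mesa

Cast a ray rightward from (289303, 4248317). For each polygon, the edges (by vertex number in listed order) whose endpoints lie on opposite sides of northing = 4248317, where each meets that height, and whether that is right or left of the point:
Basin: no edge straddles that height → 0 crossings.
Larch: 1–2 at easting≈285683.9 (left), 2–3 at easting≈278431.1 (left) → 0 crossings.
Delta: 4–5 at easting≈268287.3 (left), 6–1 at easting≈282195.1 (left) → 0 crossings.
Mesa: 3–4 at easting≈284144.7 (left), 4–1 at easting≈292897.7 (right) → 1 crossing.
Spur: 1–2 at easting≈278573.8 (left), 2–3 at easting≈267584.0 (left) → 0 crossings.
Only Mesa has an odd count, so the point is inside Mesa.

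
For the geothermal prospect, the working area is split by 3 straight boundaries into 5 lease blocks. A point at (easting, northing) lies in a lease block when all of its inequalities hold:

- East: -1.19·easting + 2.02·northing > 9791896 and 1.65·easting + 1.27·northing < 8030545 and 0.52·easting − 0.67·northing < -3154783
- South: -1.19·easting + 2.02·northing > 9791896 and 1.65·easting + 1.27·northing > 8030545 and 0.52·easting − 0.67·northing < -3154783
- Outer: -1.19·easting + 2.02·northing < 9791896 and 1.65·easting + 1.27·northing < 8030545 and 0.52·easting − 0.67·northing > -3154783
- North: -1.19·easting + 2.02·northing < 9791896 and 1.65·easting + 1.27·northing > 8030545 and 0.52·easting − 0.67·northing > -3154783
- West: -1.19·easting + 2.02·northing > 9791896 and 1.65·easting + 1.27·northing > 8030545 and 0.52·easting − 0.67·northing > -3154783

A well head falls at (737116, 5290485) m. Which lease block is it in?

East

-1.19·737116 + 2.02·5290485 = 9809611.660, which is > 9791896
1.65·737116 + 1.27·5290485 = 7935157.350, which is < 8030545
0.52·737116 − 0.67·5290485 = -3161324.630, which is < -3154783
This sign pattern matches East.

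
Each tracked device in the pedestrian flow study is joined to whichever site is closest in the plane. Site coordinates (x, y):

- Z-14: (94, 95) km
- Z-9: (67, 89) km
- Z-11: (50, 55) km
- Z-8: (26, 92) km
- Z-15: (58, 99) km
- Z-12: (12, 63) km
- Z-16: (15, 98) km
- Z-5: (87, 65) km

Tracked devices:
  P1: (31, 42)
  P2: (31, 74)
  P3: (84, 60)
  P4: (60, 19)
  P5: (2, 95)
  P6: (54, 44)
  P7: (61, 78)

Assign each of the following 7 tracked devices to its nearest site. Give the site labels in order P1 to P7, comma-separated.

Z-11, Z-8, Z-5, Z-11, Z-16, Z-11, Z-9

P1 → Z-11 (d²=530.00)
P2 → Z-8 (d²=349.00)
P3 → Z-5 (d²=34.00)
P4 → Z-11 (d²=1396.00)
P5 → Z-16 (d²=178.00)
P6 → Z-11 (d²=137.00)
P7 → Z-9 (d²=157.00)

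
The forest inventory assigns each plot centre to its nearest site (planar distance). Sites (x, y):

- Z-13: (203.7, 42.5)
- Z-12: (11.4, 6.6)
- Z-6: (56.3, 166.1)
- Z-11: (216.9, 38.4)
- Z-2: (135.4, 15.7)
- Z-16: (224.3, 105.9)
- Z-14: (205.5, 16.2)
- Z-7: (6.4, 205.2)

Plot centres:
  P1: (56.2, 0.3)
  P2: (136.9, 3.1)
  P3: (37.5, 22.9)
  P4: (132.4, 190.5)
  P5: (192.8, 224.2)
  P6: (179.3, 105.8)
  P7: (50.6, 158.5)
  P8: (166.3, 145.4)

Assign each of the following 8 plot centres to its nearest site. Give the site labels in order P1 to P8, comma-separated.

P1 → Z-12 (d²=2046.73)
P2 → Z-2 (d²=161.01)
P3 → Z-12 (d²=946.90)
P4 → Z-6 (d²=6386.57)
P5 → Z-16 (d²=14987.14)
P6 → Z-16 (d²=2025.01)
P7 → Z-6 (d²=90.25)
P8 → Z-16 (d²=4924.25)

Z-12, Z-2, Z-12, Z-6, Z-16, Z-16, Z-6, Z-16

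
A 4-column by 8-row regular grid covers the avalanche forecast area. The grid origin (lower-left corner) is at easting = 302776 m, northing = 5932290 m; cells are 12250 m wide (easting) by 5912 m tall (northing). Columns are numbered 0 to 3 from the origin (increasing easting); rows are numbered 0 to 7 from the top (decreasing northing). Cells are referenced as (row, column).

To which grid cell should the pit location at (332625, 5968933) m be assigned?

Column index: ⌊(332625 − 302776) / 12250⌋ = ⌊2.437⌋ = 2
Row offset from origin: ⌊(5968933 − 5932290) / 5912⌋ = ⌊6.198⌋ = 6 → row 1 (counted from top)

(1, 2)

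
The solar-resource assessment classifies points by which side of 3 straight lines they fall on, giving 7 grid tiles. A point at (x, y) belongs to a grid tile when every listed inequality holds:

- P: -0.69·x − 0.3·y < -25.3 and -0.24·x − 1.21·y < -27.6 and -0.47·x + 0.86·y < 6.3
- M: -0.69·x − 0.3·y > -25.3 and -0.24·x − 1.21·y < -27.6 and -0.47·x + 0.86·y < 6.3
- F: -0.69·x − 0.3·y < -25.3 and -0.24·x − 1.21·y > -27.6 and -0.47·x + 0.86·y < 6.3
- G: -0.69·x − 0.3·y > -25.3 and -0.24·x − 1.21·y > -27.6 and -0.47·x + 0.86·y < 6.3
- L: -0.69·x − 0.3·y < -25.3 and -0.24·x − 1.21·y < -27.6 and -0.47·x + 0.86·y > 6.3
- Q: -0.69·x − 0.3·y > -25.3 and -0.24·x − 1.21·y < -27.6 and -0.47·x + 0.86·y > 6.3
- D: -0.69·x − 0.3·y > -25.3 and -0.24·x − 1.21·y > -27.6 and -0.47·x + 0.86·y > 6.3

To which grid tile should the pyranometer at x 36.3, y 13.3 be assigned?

-0.69·36.3 − 0.3·13.3 = -29.037, which is < -25.3
-0.24·36.3 − 1.21·13.3 = -24.805, which is > -27.6
-0.47·36.3 + 0.86·13.3 = -5.623, which is < 6.3
This sign pattern matches F.

F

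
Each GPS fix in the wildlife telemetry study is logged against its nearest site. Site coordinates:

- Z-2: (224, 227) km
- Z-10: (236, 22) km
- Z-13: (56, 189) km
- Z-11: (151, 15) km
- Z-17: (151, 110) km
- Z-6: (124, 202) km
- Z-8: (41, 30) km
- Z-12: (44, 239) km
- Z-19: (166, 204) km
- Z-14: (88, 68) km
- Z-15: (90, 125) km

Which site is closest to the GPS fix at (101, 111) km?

Squared distances to each site:
Z-2: 28585.000; Z-10: 26146.000; Z-13: 8109.000; Z-11: 11716.000; Z-17: 2501.000; Z-6: 8810.000; Z-8: 10161.000; Z-12: 19633.000; Z-19: 12874.000; Z-14: 2018.000; Z-15: 317.000.
Minimum at Z-15.

Z-15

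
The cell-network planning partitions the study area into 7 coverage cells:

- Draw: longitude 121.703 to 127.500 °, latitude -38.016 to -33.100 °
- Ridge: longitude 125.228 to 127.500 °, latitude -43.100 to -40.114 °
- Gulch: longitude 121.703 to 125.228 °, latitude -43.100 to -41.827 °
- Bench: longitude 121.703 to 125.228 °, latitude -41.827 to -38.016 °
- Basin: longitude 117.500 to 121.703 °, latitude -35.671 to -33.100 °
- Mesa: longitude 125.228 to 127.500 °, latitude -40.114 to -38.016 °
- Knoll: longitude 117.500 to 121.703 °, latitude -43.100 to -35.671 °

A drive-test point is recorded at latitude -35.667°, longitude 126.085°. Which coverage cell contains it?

Draw

The point has longitude = 126.085 and latitude = -35.667.
Only Draw satisfies 121.703 ≤ longitude ≤ 127.500 and -38.016 ≤ latitude ≤ -33.100.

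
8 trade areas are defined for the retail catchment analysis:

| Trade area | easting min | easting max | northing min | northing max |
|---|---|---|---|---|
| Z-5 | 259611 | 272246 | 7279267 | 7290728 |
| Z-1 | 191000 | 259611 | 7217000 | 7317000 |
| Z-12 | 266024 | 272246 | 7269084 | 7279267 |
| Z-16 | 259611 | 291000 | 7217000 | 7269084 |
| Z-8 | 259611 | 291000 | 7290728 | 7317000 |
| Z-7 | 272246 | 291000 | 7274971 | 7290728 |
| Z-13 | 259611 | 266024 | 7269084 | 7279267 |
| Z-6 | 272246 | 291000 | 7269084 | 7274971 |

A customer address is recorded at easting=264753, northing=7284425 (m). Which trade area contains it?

Z-5

The point has easting = 264753 and northing = 7284425.
Only Z-5 satisfies 259611 ≤ easting ≤ 272246 and 7279267 ≤ northing ≤ 7290728.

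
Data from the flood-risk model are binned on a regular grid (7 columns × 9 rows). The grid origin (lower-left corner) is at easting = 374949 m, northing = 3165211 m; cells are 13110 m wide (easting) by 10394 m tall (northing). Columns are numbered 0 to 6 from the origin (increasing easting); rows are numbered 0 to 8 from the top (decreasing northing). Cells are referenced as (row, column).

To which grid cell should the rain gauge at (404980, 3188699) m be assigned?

Column index: ⌊(404980 − 374949) / 13110⌋ = ⌊2.291⌋ = 2
Row offset from origin: ⌊(3188699 − 3165211) / 10394⌋ = ⌊2.260⌋ = 2 → row 6 (counted from top)

(6, 2)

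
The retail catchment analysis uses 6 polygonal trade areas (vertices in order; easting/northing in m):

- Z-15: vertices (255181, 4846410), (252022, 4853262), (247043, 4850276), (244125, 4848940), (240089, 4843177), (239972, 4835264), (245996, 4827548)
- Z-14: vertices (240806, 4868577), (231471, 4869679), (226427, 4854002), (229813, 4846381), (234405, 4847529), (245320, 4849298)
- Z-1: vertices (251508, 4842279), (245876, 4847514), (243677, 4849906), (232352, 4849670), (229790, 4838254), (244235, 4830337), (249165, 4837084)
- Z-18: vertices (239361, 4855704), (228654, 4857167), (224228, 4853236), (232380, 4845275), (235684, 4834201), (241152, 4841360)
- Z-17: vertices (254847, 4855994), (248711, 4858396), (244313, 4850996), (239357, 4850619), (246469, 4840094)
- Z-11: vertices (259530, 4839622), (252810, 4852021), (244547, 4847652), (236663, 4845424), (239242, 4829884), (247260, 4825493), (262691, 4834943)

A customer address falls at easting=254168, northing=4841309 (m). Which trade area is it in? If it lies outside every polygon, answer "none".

Z-11

Cast a ray rightward from (254168, 4841309). For each polygon, the edges (by vertex number in listed order) whose endpoints lie on opposite sides of northing = 4841309, where each meets that height, and whether that is right or left of the point:
Z-15: 5–6 at easting≈240061.4 (left), 7–1 at easting≈252697.0 (left) → 0 crossings.
Z-14: no edge straddles that height → 0 crossings.
Z-1: 4–5 at easting≈230475.6 (left), 7–1 at easting≈251070.5 (left) → 0 crossings.
Z-18: 4–5 at easting≈233563.3 (left), 5–6 at easting≈241113.0 (left) → 0 crossings.
Z-17: 4–5 at easting≈245648.0 (left), 5–1 at easting≈247109.2 (left) → 0 crossings.
Z-11: 1–2 at easting≈258615.7 (right), 4–5 at easting≈237345.9 (left) → 1 crossing.
Only Z-11 has an odd count, so the point is inside Z-11.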